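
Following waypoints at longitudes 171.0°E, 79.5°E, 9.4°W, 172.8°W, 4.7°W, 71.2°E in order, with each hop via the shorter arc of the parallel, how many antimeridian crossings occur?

0

Leg 1: +171.0° → +79.5°, shortest Δλ = -91.5° (west) — does not cross 180°.
Leg 2: +79.5° → -9.4°, shortest Δλ = -88.9° (west) — does not cross 180°.
Leg 3: -9.4° → -172.8°, shortest Δλ = -163.4° (west) — does not cross 180°.
Leg 4: -172.8° → -4.7°, shortest Δλ = 168.1° (east) — does not cross 180°.
Leg 5: -4.7° → +71.2°, shortest Δλ = 75.9° (east) — does not cross 180°.
Total crossings: 0.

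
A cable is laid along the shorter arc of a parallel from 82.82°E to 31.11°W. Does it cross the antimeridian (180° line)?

Signed shortest Δλ = ((-31.11 − 82.82 + 180) mod 360) − 180 = -113.93°.
Going west by 113.93° from +82.82° reaches -31.11° without touching 180°.

No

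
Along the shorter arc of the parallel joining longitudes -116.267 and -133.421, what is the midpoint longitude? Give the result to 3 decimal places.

Signed shortest Δλ from -116.267° to -133.421° is -17.154°.
Midpoint longitude = -116.267° + (-17.154°)/2 = -116.267° − 8.577° = -124.844°.

-124.844°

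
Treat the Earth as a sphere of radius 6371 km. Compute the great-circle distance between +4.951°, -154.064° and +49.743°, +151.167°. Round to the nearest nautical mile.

Δλ = 151.167 − -154.064 = 305.231°; wrapped into (−180°, 180°]: -54.769°.
Δφ = 49.743 − 4.951 = 44.792°.
a = sin²(Δφ/2) + cos φ₁ · cos φ₂ · sin²(Δλ/2) = 0.281371.
c = 2·atan2(√a, √(1−a)) = 1.11825 rad → d = 6371·c ≈ 7124.36 km ≈ 3846.85 nmi.

3847 nmi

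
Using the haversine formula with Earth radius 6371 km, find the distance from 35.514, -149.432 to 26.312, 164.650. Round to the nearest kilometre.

Δλ = 164.650 − -149.432 = 314.082°; wrapped into (−180°, 180°]: -45.918°.
Δφ = 26.312 − 35.514 = -9.202°.
a = sin²(Δφ/2) + cos φ₁ · cos φ₂ · sin²(Δλ/2) = 0.117454.
c = 2·atan2(√a, √(1−a)) = 0.69961 rad → d = 6371·c ≈ 4457.23 km.

4457 km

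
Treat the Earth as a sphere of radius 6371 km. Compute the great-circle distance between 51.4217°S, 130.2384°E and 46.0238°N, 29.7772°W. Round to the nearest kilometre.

18437 km

Δλ = -29.7772 − 130.2384 = -160.0156°.
Δφ = 46.0238 − -51.4217 = 97.4455°.
a = sin²(Δφ/2) + cos φ₁ · cos φ₂ · sin²(Δλ/2) = 0.984747.
c = 2·atan2(√a, √(1−a)) = 2.89395 rad → d = 6371·c ≈ 18437.36 km.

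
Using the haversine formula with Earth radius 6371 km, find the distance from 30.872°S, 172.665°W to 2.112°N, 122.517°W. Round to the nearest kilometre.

Δλ = -122.517 − -172.665 = 50.148°.
Δφ = 2.112 − -30.872 = 32.984°.
a = sin²(Δφ/2) + cos φ₁ · cos φ₂ · sin²(Δλ/2) = 0.234635.
c = 2·atan2(√a, √(1−a)) = 1.01133 rad → d = 6371·c ≈ 6443.21 km.

6443 km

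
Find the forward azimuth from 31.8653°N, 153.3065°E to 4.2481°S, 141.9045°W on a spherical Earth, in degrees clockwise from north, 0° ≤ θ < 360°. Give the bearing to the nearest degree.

108°

Δλ = -141.9045 − 153.3065 = -295.2110°; wrapped into (−180°, 180°]: 64.7890°.
θ = atan2( sin Δλ · cos φ₂ , cos φ₁ · sin φ₂ − sin φ₁ · cos φ₂ · cos Δλ )
  = atan2(0.90226, -0.28716) = 107.655° → normalised to [0°, 360°): 107.655°.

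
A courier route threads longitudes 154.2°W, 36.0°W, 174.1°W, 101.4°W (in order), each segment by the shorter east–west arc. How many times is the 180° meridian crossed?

0

Leg 1: -154.2° → -36.0°, shortest Δλ = 118.2° (east) — does not cross 180°.
Leg 2: -36.0° → -174.1°, shortest Δλ = -138.1° (west) — does not cross 180°.
Leg 3: -174.1° → -101.4°, shortest Δλ = 72.7° (east) — does not cross 180°.
Total crossings: 0.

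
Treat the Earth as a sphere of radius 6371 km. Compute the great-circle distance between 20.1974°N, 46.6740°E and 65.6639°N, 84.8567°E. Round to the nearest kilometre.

Δλ = 84.8567 − 46.6740 = 38.1827°.
Δφ = 65.6639 − 20.1974 = 45.4665°.
a = sin²(Δφ/2) + cos φ₁ · cos φ₂ · sin²(Δλ/2) = 0.190711.
c = 2·atan2(√a, √(1−a)) = 0.90386 rad → d = 6371·c ≈ 5758.52 km.

5759 km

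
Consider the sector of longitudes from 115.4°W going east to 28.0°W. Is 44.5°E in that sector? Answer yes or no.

Band width going east from -115.4° to -28.0°: ((-28.0 − -115.4) mod 360) = 87.4°.
Offset of +44.5° east of the west edge: ((44.5 − -115.4) mod 360) = 159.9°.
159.9° > 87.4° ⇒ outside.

No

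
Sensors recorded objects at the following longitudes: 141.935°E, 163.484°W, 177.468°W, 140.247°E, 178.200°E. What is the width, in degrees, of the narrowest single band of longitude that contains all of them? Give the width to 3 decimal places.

56.269°

Sort the longitudes: -177.468°, -163.484°, +140.247°, +141.935°, +178.200°.
Eastward gaps between consecutive values (wrapping around): 13.984°, 303.731°, 1.688°, 36.265°, 4.332°.
Largest gap = 303.731° ⇒ minimal covering band is its complement: 360° − 303.731° = 56.269°.
Band runs from +140.247° eastward to -163.484°, crossing the antimeridian.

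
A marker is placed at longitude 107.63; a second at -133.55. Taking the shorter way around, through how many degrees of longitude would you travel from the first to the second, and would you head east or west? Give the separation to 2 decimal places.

118.82° east

Raw difference: -133.55 − 107.63 = -241.18°.
Normalise into (−180°, 180°]: -241.18° + 360° = 118.82°.
Positive ⇒ the second point lies to the east; separation 118.82°.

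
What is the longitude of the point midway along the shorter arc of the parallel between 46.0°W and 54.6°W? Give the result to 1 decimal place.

50.3°W

Signed shortest Δλ from -46.0° to -54.6° is -8.6°.
Midpoint longitude = -46.0° + (-8.6°)/2 = -46.0° − 4.3° = -50.3°.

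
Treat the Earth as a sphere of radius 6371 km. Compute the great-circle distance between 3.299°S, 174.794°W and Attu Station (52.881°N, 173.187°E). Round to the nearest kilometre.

Δλ = 173.187 − -174.794 = 347.981°; wrapped into (−180°, 180°]: -12.019°.
Δφ = 52.881 − -3.299 = 56.180°.
a = sin²(Δφ/2) + cos φ₁ · cos φ₂ · sin²(Δλ/2) = 0.228311.
c = 2·atan2(√a, √(1−a)) = 0.99634 rad → d = 6371·c ≈ 6347.68 km.

6348 km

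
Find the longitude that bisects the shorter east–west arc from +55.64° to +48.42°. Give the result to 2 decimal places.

Signed shortest Δλ from +55.64° to +48.42° is -7.22°.
Midpoint longitude = +55.64° + (-7.22°)/2 = +55.64° − 3.61° = +52.03°.

+52.03°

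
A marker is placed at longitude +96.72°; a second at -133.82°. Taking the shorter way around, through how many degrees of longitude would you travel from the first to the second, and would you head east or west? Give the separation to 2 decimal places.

Raw difference: -133.82 − 96.72 = -230.54°.
Normalise into (−180°, 180°]: -230.54° + 360° = 129.46°.
Positive ⇒ the second point lies to the east; separation 129.46°.

129.46° east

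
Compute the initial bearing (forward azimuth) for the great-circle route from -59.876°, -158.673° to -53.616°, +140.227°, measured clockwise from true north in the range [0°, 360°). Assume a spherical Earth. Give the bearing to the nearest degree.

Δλ = 140.227 − -158.673 = 298.900°; wrapped into (−180°, 180°]: -61.100°.
θ = atan2( sin Δλ · cos φ₂ , cos φ₁ · sin φ₂ − sin φ₁ · cos φ₂ · cos Δλ )
  = atan2(-0.51932, -0.15608) = -106.728° → normalised to [0°, 360°): 253.272°.

253°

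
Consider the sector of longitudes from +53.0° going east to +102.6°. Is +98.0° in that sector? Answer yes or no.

Yes

Band width going east from +53.0° to +102.6°: ((102.6 − 53.0) mod 360) = 49.6°.
Offset of +98.0° east of the west edge: ((98.0 − 53.0) mod 360) = 45.0°.
45.0° ≤ 49.6° ⇒ inside.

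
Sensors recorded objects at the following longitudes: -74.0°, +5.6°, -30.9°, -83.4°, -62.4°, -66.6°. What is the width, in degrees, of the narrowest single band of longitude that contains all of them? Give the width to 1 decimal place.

Sort the longitudes: -83.4°, -74.0°, -66.6°, -62.4°, -30.9°, +5.6°.
Eastward gaps between consecutive values (wrapping around): 9.4°, 7.4°, 4.2°, 31.5°, 36.5°, 271.0°.
Largest gap = 271.0° ⇒ minimal covering band is its complement: 360° − 271.0° = 89.0°.
Band runs from -83.4° eastward to +5.6°.

89.0°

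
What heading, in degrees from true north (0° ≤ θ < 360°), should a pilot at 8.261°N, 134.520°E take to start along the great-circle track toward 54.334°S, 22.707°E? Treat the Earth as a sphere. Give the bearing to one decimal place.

215.0°

Δλ = 22.707 − 134.520 = -111.813°.
θ = atan2( sin Δλ · cos φ₂ , cos φ₁ · sin φ₂ − sin φ₁ · cos φ₂ · cos Δλ )
  = atan2(-0.54131, -0.77287) = -144.993° → normalised to [0°, 360°): 215.007°.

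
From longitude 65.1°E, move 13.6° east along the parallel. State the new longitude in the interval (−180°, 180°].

Start at +65.1°; shift +13.6° → +78.7°.
+78.7° already lies in (−180°, 180°].

78.7°E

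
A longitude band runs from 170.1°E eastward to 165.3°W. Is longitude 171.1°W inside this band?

Band width going east from +170.1° to -165.3°: ((-165.3 − 170.1) mod 360) = 24.6°.
Offset of -171.1° east of the west edge: ((-171.1 − 170.1) mod 360) = 18.8°.
18.8° ≤ 24.6° ⇒ inside.

Yes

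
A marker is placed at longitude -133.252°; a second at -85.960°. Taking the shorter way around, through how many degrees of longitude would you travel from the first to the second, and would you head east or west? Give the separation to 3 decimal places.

47.292° east

Raw difference: -85.960 − -133.252 = 47.292°.
Normalise into (−180°, 180°]: 47.292° stays 47.292°.
Positive ⇒ the second point lies to the east; separation 47.292°.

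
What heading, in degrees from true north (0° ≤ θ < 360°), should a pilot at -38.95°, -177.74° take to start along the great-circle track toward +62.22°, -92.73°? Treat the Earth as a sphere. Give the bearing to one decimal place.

33.1°

Δλ = -92.73 − -177.74 = 85.01°.
θ = atan2( sin Δλ · cos φ₂ , cos φ₁ · sin φ₂ − sin φ₁ · cos φ₂ · cos Δλ )
  = atan2(0.46431, 0.71355) = 33.052° → normalised to [0°, 360°): 33.052°.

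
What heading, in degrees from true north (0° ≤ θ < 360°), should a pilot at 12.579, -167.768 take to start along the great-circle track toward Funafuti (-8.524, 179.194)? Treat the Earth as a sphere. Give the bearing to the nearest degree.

Δλ = 179.194 − -167.768 = 346.962°; wrapped into (−180°, 180°]: -13.038°.
θ = atan2( sin Δλ · cos φ₂ , cos φ₁ · sin φ₂ − sin φ₁ · cos φ₂ · cos Δλ )
  = atan2(-0.22311, -0.35449) = -147.815° → normalised to [0°, 360°): 212.185°.

212°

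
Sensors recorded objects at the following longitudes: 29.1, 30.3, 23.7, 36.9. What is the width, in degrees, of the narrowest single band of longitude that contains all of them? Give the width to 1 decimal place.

Sort the longitudes: +23.7°, +29.1°, +30.3°, +36.9°.
Eastward gaps between consecutive values (wrapping around): 5.4°, 1.2°, 6.6°, 346.8°.
Largest gap = 346.8° ⇒ minimal covering band is its complement: 360° − 346.8° = 13.2°.
Band runs from +23.7° eastward to +36.9°.

13.2°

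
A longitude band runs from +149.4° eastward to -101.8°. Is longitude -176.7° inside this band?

Band width going east from +149.4° to -101.8°: ((-101.8 − 149.4) mod 360) = 108.8°.
Offset of -176.7° east of the west edge: ((-176.7 − 149.4) mod 360) = 33.9°.
33.9° ≤ 108.8° ⇒ inside.

Yes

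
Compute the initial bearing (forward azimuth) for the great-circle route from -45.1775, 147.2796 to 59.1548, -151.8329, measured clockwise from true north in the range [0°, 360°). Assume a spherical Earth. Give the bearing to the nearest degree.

Δλ = -151.8329 − 147.2796 = -299.1125°; wrapped into (−180°, 180°]: 60.8875°.
θ = atan2( sin Δλ · cos φ₂ , cos φ₁ · sin φ₂ − sin φ₁ · cos φ₂ · cos Δλ )
  = atan2(0.44795, 0.78214) = 29.801° → normalised to [0°, 360°): 29.801°.

30°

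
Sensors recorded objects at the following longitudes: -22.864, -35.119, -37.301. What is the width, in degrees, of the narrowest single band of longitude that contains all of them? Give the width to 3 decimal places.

14.437°

Sort the longitudes: -37.301°, -35.119°, -22.864°.
Eastward gaps between consecutive values (wrapping around): 2.182°, 12.255°, 345.563°.
Largest gap = 345.563° ⇒ minimal covering band is its complement: 360° − 345.563° = 14.437°.
Band runs from -37.301° eastward to -22.864°.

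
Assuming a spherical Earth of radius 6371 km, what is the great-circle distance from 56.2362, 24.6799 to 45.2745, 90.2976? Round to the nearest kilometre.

Δλ = 90.2976 − 24.6799 = 65.6177°.
Δφ = 45.2745 − 56.2362 = -10.9617°.
a = sin²(Δφ/2) + cos φ₁ · cos φ₂ · sin²(Δλ/2) = 0.123946.
c = 2·atan2(√a, √(1−a)) = 0.71954 rad → d = 6371·c ≈ 4584.19 km.

4584 km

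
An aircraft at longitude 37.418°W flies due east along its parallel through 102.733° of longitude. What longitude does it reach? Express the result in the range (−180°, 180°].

65.315°E

Start at -37.418°; shift +102.733° → +65.315°.
+65.315° already lies in (−180°, 180°].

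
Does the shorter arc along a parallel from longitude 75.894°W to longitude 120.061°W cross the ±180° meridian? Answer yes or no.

Signed shortest Δλ = ((-120.061 − -75.894 + 180) mod 360) − 180 = -44.167°.
Going west by 44.167° from -75.894° reaches -120.061° without touching 180°.

No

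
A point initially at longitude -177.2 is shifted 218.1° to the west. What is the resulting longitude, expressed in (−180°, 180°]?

-35.3°

Start at -177.2°; shift −218.1° → -395.3°.
-395.3° lies outside (−180°, 180°]; add 360° → -35.3°.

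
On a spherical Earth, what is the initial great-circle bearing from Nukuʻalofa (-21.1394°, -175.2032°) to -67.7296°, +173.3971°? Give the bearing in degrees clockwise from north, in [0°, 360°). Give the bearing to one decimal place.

Δλ = 173.3971 − -175.2032 = 348.6003°; wrapped into (−180°, 180°]: -11.3997°.
θ = atan2( sin Δλ · cos φ₂ , cos φ₁ · sin φ₂ − sin φ₁ · cos φ₂ · cos Δλ )
  = atan2(-0.07491, -0.72915) = -174.135° → normalised to [0°, 360°): 185.865°.

185.9°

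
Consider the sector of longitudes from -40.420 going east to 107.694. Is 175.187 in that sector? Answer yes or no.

Band width going east from -40.420° to +107.694°: ((107.694 − -40.420) mod 360) = 148.114°.
Offset of +175.187° east of the west edge: ((175.187 − -40.420) mod 360) = 215.607°.
215.607° > 148.114° ⇒ outside.

No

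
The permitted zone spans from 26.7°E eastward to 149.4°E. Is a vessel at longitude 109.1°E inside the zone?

Band width going east from +26.7° to +149.4°: ((149.4 − 26.7) mod 360) = 122.7°.
Offset of +109.1° east of the west edge: ((109.1 − 26.7) mod 360) = 82.4°.
82.4° ≤ 122.7° ⇒ inside.

Yes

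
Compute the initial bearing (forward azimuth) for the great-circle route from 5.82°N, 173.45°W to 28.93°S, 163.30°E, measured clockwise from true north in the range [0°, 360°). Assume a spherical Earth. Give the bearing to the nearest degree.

212°

Δλ = 163.30 − -173.45 = 336.75°; wrapped into (−180°, 180°]: -23.25°.
θ = atan2( sin Δλ · cos φ₂ , cos φ₁ · sin φ₂ − sin φ₁ · cos φ₂ · cos Δλ )
  = atan2(-0.34548, -0.56279) = -148.455° → normalised to [0°, 360°): 211.545°.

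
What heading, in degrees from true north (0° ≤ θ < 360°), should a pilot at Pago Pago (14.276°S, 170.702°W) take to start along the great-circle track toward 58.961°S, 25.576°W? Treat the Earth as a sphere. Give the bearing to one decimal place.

Δλ = -25.576 − -170.702 = 145.126°.
θ = atan2( sin Δλ · cos φ₂ , cos φ₁ · sin φ₂ − sin φ₁ · cos φ₂ · cos Δλ )
  = atan2(0.29482, -0.93467) = 162.493° → normalised to [0°, 360°): 162.493°.

162.5°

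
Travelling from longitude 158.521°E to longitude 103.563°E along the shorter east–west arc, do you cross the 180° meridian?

Signed shortest Δλ = ((103.563 − 158.521 + 180) mod 360) − 180 = -54.958°.
Going west by 54.958° from +158.521° reaches +103.563° without touching 180°.

No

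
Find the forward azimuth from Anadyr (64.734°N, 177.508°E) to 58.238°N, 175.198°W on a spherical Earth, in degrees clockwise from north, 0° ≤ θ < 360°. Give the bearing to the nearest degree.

149°

Δλ = -175.198 − 177.508 = -352.706°; wrapped into (−180°, 180°]: 7.294°.
θ = atan2( sin Δλ · cos φ₂ , cos φ₁ · sin φ₂ − sin φ₁ · cos φ₂ · cos Δλ )
  = atan2(0.06683, -0.10928) = 148.552° → normalised to [0°, 360°): 148.552°.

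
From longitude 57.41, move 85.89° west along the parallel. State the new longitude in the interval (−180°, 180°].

-28.48°

Start at +57.41°; shift −85.89° → -28.48°.
-28.48° already lies in (−180°, 180°].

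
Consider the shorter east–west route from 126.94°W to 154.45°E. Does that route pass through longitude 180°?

Naïve |154.45 − -126.94| = 281.39° > 180°, so the shorter arc goes the other way round — across 180°.
Signed shortest Δλ = ((154.45 − -126.94 + 180) mod 360) − 180 = -78.61°.
Going west by 78.61° from -126.94° passes through 180° before reaching +154.45°.

Yes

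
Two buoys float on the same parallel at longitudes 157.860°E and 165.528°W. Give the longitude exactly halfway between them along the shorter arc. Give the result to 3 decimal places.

Signed shortest Δλ from +157.860° to -165.528° is +36.612°.
Midpoint longitude = +157.860° + (+36.612°)/2 = +157.860° + 18.306° = +176.166°.
(The naïve average (+157.860 + -165.528)/2 = -3.834° is on the wrong side of the globe.)

176.166°E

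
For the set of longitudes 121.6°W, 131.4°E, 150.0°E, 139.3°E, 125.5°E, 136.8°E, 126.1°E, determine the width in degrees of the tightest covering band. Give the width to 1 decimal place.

Sort the longitudes: -121.6°, +125.5°, +126.1°, +131.4°, +136.8°, +139.3°, +150.0°.
Eastward gaps between consecutive values (wrapping around): 247.1°, 0.6°, 5.3°, 5.4°, 2.5°, 10.7°, 88.4°.
Largest gap = 247.1° ⇒ minimal covering band is its complement: 360° − 247.1° = 112.9°.
Band runs from +125.5° eastward to -121.6°, crossing the antimeridian.

112.9°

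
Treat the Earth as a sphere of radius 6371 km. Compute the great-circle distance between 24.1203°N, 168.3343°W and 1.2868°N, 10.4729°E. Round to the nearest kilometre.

17187 km

Δλ = 10.4729 − -168.3343 = 178.8072°.
Δφ = 1.2868 − 24.1203 = -22.8335°.
a = sin²(Δφ/2) + cos φ₁ · cos φ₂ · sin²(Δλ/2) = 0.951542.
c = 2·atan2(√a, √(1−a)) = 2.69769 rad → d = 6371·c ≈ 17187.01 km.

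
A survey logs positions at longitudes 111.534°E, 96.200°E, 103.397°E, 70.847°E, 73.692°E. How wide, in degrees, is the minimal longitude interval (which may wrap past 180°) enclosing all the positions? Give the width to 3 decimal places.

40.687°

Sort the longitudes: +70.847°, +73.692°, +96.200°, +103.397°, +111.534°.
Eastward gaps between consecutive values (wrapping around): 2.845°, 22.508°, 7.197°, 8.137°, 319.313°.
Largest gap = 319.313° ⇒ minimal covering band is its complement: 360° − 319.313° = 40.687°.
Band runs from +70.847° eastward to +111.534°.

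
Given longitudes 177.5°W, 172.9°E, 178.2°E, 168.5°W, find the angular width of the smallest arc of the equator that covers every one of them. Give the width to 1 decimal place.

18.6°

Sort the longitudes: -177.5°, -168.5°, +172.9°, +178.2°.
Eastward gaps between consecutive values (wrapping around): 9.0°, 341.4°, 5.3°, 4.3°.
Largest gap = 341.4° ⇒ minimal covering band is its complement: 360° − 341.4° = 18.6°.
Band runs from +172.9° eastward to -168.5°, crossing the antimeridian.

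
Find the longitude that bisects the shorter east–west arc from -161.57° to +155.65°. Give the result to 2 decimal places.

Signed shortest Δλ from -161.57° to +155.65° is -42.78°.
Midpoint longitude = -161.57° + (-42.78°)/2 = -161.57° − 21.39° = -182.96°.
Normalise into (−180°, 180°]: +177.04°.
(The naïve average (-161.57 + +155.65)/2 = -2.96° is on the wrong side of the globe.)

+177.04°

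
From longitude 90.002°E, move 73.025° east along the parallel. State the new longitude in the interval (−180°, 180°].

163.027°E

Start at +90.002°; shift +73.025° → +163.027°.
+163.027° already lies in (−180°, 180°].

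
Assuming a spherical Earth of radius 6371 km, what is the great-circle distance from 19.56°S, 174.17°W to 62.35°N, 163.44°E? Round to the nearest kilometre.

Δλ = 163.44 − -174.17 = 337.61°; wrapped into (−180°, 180°]: -22.39°.
Δφ = 62.35 − -19.56 = 81.91°.
a = sin²(Δφ/2) + cos φ₁ · cos φ₂ · sin²(Δλ/2) = 0.446119.
c = 2·atan2(√a, √(1−a)) = 1.46282 rad → d = 6371·c ≈ 9319.65 km.

9320 km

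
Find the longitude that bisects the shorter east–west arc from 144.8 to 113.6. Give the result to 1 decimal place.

Signed shortest Δλ from +144.8° to +113.6° is -31.2°.
Midpoint longitude = +144.8° + (-31.2°)/2 = +144.8° − 15.6° = +129.2°.

+129.2°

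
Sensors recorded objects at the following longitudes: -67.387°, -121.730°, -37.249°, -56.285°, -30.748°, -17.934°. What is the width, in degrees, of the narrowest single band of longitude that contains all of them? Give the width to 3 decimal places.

103.796°

Sort the longitudes: -121.730°, -67.387°, -56.285°, -37.249°, -30.748°, -17.934°.
Eastward gaps between consecutive values (wrapping around): 54.343°, 11.102°, 19.036°, 6.501°, 12.814°, 256.204°.
Largest gap = 256.204° ⇒ minimal covering band is its complement: 360° − 256.204° = 103.796°.
Band runs from -121.730° eastward to -17.934°.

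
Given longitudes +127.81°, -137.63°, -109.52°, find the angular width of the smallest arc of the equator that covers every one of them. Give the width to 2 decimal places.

Sort the longitudes: -137.63°, -109.52°, +127.81°.
Eastward gaps between consecutive values (wrapping around): 28.11°, 237.33°, 94.56°.
Largest gap = 237.33° ⇒ minimal covering band is its complement: 360° − 237.33° = 122.67°.
Band runs from +127.81° eastward to -109.52°, crossing the antimeridian.

122.67°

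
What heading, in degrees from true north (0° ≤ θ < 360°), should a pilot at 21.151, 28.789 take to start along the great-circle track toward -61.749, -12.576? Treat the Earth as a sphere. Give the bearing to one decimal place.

198.2°

Δλ = -12.576 − 28.789 = -41.365°.
θ = atan2( sin Δλ · cos φ₂ , cos φ₁ · sin φ₂ − sin φ₁ · cos φ₂ · cos Δλ )
  = atan2(-0.31281, -0.94972) = -161.770° → normalised to [0°, 360°): 198.230°.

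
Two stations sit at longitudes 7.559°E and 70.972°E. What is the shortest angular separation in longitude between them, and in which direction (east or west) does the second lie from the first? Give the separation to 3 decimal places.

Raw difference: 70.972 − 7.559 = 63.413°.
Normalise into (−180°, 180°]: 63.413° stays 63.413°.
Positive ⇒ the second point lies to the east; separation 63.413°.

63.413° east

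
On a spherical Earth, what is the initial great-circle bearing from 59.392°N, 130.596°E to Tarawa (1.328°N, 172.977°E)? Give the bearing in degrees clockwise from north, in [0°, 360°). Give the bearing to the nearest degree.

Δλ = 172.977 − 130.596 = 42.381°.
θ = atan2( sin Δλ · cos φ₂ , cos φ₁ · sin φ₂ − sin φ₁ · cos φ₂ · cos Δλ )
  = atan2(0.67388, -0.62379) = 132.790° → normalised to [0°, 360°): 132.790°.

133°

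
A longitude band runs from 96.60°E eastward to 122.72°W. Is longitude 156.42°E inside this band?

Yes

Band width going east from +96.60° to -122.72°: ((-122.72 − 96.60) mod 360) = 140.68°.
Offset of +156.42° east of the west edge: ((156.42 − 96.60) mod 360) = 59.82°.
59.82° ≤ 140.68° ⇒ inside.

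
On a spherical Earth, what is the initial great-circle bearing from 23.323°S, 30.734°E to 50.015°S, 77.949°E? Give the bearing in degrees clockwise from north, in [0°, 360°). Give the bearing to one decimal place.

138.4°

Δλ = 77.949 − 30.734 = 47.215°.
θ = atan2( sin Δλ · cos φ₂ , cos φ₁ · sin φ₂ − sin φ₁ · cos φ₂ · cos Δλ )
  = atan2(0.47160, -0.53080) = 138.380° → normalised to [0°, 360°): 138.380°.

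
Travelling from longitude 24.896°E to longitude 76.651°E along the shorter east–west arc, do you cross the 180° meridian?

No

Signed shortest Δλ = ((76.651 − 24.896 + 180) mod 360) − 180 = 51.755°.
Going east by 51.755° from +24.896° reaches +76.651° without touching 180°.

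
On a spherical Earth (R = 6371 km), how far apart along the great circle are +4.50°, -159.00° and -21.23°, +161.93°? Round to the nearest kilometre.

Δλ = 161.93 − -159.00 = 320.93°; wrapped into (−180°, 180°]: -39.07°.
Δφ = -21.23 − 4.50 = -25.73°.
a = sin²(Δφ/2) + cos φ₁ · cos φ₂ · sin²(Δλ/2) = 0.153477.
c = 2·atan2(√a, √(1−a)) = 0.80509 rad → d = 6371·c ≈ 5129.24 km.

5129 km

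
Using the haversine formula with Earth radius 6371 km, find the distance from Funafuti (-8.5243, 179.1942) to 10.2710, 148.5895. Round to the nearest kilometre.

3980 km

Δλ = 148.5895 − 179.1942 = -30.6047°.
Δφ = 10.2710 − -8.5243 = 18.7953°.
a = sin²(Δφ/2) + cos φ₁ · cos φ₂ · sin²(Δλ/2) = 0.094439.
c = 2·atan2(√a, √(1−a)) = 0.62473 rad → d = 6371·c ≈ 3980.14 km.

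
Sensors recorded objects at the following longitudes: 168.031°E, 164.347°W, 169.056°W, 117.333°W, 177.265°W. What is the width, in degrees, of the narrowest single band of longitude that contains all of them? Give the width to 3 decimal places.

Sort the longitudes: -177.265°, -169.056°, -164.347°, -117.333°, +168.031°.
Eastward gaps between consecutive values (wrapping around): 8.209°, 4.709°, 47.014°, 285.364°, 14.704°.
Largest gap = 285.364° ⇒ minimal covering band is its complement: 360° − 285.364° = 74.636°.
Band runs from +168.031° eastward to -117.333°, crossing the antimeridian.

74.636°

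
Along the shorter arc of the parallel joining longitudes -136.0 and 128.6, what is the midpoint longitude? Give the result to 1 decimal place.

Signed shortest Δλ from -136.0° to +128.6° is -95.4°.
Midpoint longitude = -136.0° + (-95.4°)/2 = -136.0° − 47.7° = -183.7°.
Normalise into (−180°, 180°]: +176.3°.
(The naïve average (-136.0 + +128.6)/2 = -3.7° is on the wrong side of the globe.)

+176.3°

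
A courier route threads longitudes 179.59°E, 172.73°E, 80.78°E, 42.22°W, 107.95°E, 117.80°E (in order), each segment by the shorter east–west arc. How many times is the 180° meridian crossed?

Leg 1: +179.59° → +172.73°, shortest Δλ = -6.86° (west) — does not cross 180°.
Leg 2: +172.73° → +80.78°, shortest Δλ = -91.95° (west) — does not cross 180°.
Leg 3: +80.78° → -42.22°, shortest Δλ = -123.0° (west) — does not cross 180°.
Leg 4: -42.22° → +107.95°, shortest Δλ = 150.17° (east) — does not cross 180°.
Leg 5: +107.95° → +117.80°, shortest Δλ = 9.85° (east) — does not cross 180°.
Total crossings: 0.

0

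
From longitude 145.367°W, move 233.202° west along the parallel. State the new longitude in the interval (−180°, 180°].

Start at -145.367°; shift −233.202° → -378.569°.
-378.569° lies outside (−180°, 180°]; add 360° → -18.569°.

18.569°W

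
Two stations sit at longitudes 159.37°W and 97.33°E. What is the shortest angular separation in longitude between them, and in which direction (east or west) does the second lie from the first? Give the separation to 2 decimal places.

Raw difference: 97.33 − -159.37 = 256.7°.
Normalise into (−180°, 180°]: 256.7° − 360° = -103.3°.
Negative ⇒ the second point lies to the west; separation 103.30°.

103.30° west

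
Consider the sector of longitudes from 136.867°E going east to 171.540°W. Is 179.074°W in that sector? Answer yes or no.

Band width going east from +136.867° to -171.540°: ((-171.540 − 136.867) mod 360) = 51.593°.
Offset of -179.074° east of the west edge: ((-179.074 − 136.867) mod 360) = 44.059°.
44.059° ≤ 51.593° ⇒ inside.

Yes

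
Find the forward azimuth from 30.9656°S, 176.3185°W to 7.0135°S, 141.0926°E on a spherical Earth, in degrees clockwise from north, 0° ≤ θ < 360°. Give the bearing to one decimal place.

292.0°

Δλ = 141.0926 − -176.3185 = 317.4111°; wrapped into (−180°, 180°]: -42.5889°.
θ = atan2( sin Δλ · cos φ₂ , cos φ₁ · sin φ₂ − sin φ₁ · cos φ₂ · cos Δλ )
  = atan2(-0.67167, 0.27127) = -68.007° → normalised to [0°, 360°): 291.993°.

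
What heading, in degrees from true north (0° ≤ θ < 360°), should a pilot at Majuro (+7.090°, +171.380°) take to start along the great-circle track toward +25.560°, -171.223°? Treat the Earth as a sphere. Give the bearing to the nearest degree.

Δλ = -171.223 − 171.380 = -342.603°; wrapped into (−180°, 180°]: 17.397°.
θ = atan2( sin Δλ · cos φ₂ , cos φ₁ · sin φ₂ − sin φ₁ · cos φ₂ · cos Δλ )
  = atan2(0.26973, 0.32190) = 39.961° → normalised to [0°, 360°): 39.961°.

40°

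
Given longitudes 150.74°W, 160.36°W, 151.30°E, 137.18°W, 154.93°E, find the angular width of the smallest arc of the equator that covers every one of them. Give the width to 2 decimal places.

Sort the longitudes: -160.36°, -150.74°, -137.18°, +151.30°, +154.93°.
Eastward gaps between consecutive values (wrapping around): 9.62°, 13.56°, 288.48°, 3.63°, 44.71°.
Largest gap = 288.48° ⇒ minimal covering band is its complement: 360° − 288.48° = 71.52°.
Band runs from +151.30° eastward to -137.18°, crossing the antimeridian.

71.52°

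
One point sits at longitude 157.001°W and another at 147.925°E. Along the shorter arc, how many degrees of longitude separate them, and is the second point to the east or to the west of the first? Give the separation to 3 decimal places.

55.074° west

Raw difference: 147.925 − -157.001 = 304.926°.
Normalise into (−180°, 180°]: 304.926° − 360° = -55.074°.
Negative ⇒ the second point lies to the west; separation 55.074°.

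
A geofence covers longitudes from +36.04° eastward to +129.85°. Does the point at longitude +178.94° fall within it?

Band width going east from +36.04° to +129.85°: ((129.85 − 36.04) mod 360) = 93.81°.
Offset of +178.94° east of the west edge: ((178.94 − 36.04) mod 360) = 142.90°.
142.90° > 93.81° ⇒ outside.

No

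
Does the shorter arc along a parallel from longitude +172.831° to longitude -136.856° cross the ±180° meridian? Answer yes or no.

Naïve |-136.856 − 172.831| = 309.687° > 180°, so the shorter arc goes the other way round — across 180°.
Signed shortest Δλ = ((-136.856 − 172.831 + 180) mod 360) − 180 = 50.313°.
Going east by 50.313° from +172.831° passes through 180° before reaching -136.856°.

Yes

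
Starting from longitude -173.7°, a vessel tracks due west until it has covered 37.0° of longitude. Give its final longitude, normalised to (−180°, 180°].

+149.3°

Start at -173.7°; shift −37.0° → -210.7°.
-210.7° lies outside (−180°, 180°]; add 360° → +149.3°.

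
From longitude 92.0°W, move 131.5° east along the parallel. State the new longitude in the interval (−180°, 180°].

39.5°E

Start at -92.0°; shift +131.5° → +39.5°.
+39.5° already lies in (−180°, 180°].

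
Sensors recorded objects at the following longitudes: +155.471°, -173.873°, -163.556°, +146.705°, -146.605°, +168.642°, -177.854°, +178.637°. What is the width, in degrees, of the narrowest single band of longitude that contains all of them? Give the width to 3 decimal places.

Sort the longitudes: -177.854°, -173.873°, -163.556°, -146.605°, +146.705°, +155.471°, +168.642°, +178.637°.
Eastward gaps between consecutive values (wrapping around): 3.981°, 10.317°, 16.951°, 293.310°, 8.766°, 13.171°, 9.995°, 3.509°.
Largest gap = 293.310° ⇒ minimal covering band is its complement: 360° − 293.310° = 66.690°.
Band runs from +146.705° eastward to -146.605°, crossing the antimeridian.

66.690°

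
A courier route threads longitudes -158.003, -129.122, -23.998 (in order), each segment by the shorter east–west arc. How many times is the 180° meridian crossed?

Leg 1: -158.003° → -129.122°, shortest Δλ = 28.881° (east) — does not cross 180°.
Leg 2: -129.122° → -23.998°, shortest Δλ = 105.124° (east) — does not cross 180°.
Total crossings: 0.

0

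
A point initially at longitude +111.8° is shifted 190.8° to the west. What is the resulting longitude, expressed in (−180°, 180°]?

-79.0°

Start at +111.8°; shift −190.8° → -79.0°.
-79.0° already lies in (−180°, 180°].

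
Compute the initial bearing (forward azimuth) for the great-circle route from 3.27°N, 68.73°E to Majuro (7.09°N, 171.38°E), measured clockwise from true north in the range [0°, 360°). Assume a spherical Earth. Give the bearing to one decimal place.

Δλ = 171.38 − 68.73 = 102.65°.
θ = atan2( sin Δλ · cos φ₂ , cos φ₁ · sin φ₂ − sin φ₁ · cos φ₂ · cos Δλ )
  = atan2(0.96827, 0.13562) = 82.027° → normalised to [0°, 360°): 82.027°.

82.0°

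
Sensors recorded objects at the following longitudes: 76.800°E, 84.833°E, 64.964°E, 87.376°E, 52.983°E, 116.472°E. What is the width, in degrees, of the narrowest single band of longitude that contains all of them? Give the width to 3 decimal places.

Sort the longitudes: +52.983°, +64.964°, +76.800°, +84.833°, +87.376°, +116.472°.
Eastward gaps between consecutive values (wrapping around): 11.981°, 11.836°, 8.033°, 2.543°, 29.096°, 296.511°.
Largest gap = 296.511° ⇒ minimal covering band is its complement: 360° − 296.511° = 63.489°.
Band runs from +52.983° eastward to +116.472°.

63.489°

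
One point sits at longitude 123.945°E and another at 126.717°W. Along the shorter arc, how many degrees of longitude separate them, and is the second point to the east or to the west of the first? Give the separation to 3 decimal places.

109.338° east

Raw difference: -126.717 − 123.945 = -250.662°.
Normalise into (−180°, 180°]: -250.662° + 360° = 109.338°.
Positive ⇒ the second point lies to the east; separation 109.338°.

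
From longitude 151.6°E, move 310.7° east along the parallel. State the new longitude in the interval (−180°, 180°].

102.3°E

Start at +151.6°; shift +310.7° → +462.3°.
+462.3° lies outside (−180°, 180°]; subtract 360° → +102.3°.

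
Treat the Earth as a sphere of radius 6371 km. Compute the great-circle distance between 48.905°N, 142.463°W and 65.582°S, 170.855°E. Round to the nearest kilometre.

Δλ = 170.855 − -142.463 = 313.318°; wrapped into (−180°, 180°]: -46.682°.
Δφ = -65.582 − 48.905 = -114.487°.
a = sin²(Δφ/2) + cos φ₁ · cos φ₂ · sin²(Δλ/2) = 0.749898.
c = 2·atan2(√a, √(1−a)) = 2.09416 rad → d = 6371·c ≈ 13341.89 km.

13342 km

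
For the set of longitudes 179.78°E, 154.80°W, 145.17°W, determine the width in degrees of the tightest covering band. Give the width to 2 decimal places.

Sort the longitudes: -154.80°, -145.17°, +179.78°.
Eastward gaps between consecutive values (wrapping around): 9.63°, 324.95°, 25.42°.
Largest gap = 324.95° ⇒ minimal covering band is its complement: 360° − 324.95° = 35.05°.
Band runs from +179.78° eastward to -145.17°, crossing the antimeridian.

35.05°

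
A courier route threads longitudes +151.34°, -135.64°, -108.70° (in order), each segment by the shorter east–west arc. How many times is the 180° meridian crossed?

1

Leg 1: +151.34° → -135.64°, shortest Δλ = 73.02° (east) — crosses 180°.
Leg 2: -135.64° → -108.70°, shortest Δλ = 26.94° (east) — does not cross 180°.
Total crossings: 1.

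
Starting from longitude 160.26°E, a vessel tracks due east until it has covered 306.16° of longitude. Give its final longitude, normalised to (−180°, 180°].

106.42°E

Start at +160.26°; shift +306.16° → +466.42°.
+466.42° lies outside (−180°, 180°]; subtract 360° → +106.42°.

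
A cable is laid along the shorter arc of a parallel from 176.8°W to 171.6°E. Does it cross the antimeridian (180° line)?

Naïve |171.6 − -176.8| = 348.4° > 180°, so the shorter arc goes the other way round — across 180°.
Signed shortest Δλ = ((171.6 − -176.8 + 180) mod 360) − 180 = -11.6°.
Going west by 11.6° from -176.8° passes through 180° before reaching +171.6°.

Yes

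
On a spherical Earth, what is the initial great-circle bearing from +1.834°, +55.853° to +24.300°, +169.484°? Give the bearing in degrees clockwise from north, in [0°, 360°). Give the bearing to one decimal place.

63.1°

Δλ = 169.484 − 55.853 = 113.631°.
θ = atan2( sin Δλ · cos φ₂ , cos φ₁ · sin φ₂ − sin φ₁ · cos φ₂ · cos Δλ )
  = atan2(0.83498, 0.42300) = 63.133° → normalised to [0°, 360°): 63.133°.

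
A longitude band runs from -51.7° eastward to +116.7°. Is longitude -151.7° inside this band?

No

Band width going east from -51.7° to +116.7°: ((116.7 − -51.7) mod 360) = 168.4°.
Offset of -151.7° east of the west edge: ((-151.7 − -51.7) mod 360) = 260.0°.
260.0° > 168.4° ⇒ outside.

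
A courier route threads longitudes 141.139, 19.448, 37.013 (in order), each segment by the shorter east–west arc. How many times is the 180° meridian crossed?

0

Leg 1: +141.139° → +19.448°, shortest Δλ = -121.691° (west) — does not cross 180°.
Leg 2: +19.448° → +37.013°, shortest Δλ = 17.565° (east) — does not cross 180°.
Total crossings: 0.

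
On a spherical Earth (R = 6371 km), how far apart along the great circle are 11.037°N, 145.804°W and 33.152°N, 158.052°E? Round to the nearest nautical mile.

Δλ = 158.052 − -145.804 = 303.856°; wrapped into (−180°, 180°]: -56.144°.
Δφ = 33.152 − 11.037 = 22.115°.
a = sin²(Δφ/2) + cos φ₁ · cos φ₂ · sin²(Δλ/2) = 0.218756.
c = 2·atan2(√a, √(1−a)) = 0.97340 rad → d = 6371·c ≈ 6201.55 km ≈ 3348.57 nmi.

3349 nmi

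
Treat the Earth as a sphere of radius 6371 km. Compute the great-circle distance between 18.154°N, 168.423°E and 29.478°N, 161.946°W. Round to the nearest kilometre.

3254 km

Δλ = -161.946 − 168.423 = -330.369°; wrapped into (−180°, 180°]: 29.631°.
Δφ = 29.478 − 18.154 = 11.324°.
a = sin²(Δφ/2) + cos φ₁ · cos φ₂ · sin²(Δλ/2) = 0.063822.
c = 2·atan2(√a, √(1−a)) = 0.51080 rad → d = 6371·c ≈ 3254.28 km.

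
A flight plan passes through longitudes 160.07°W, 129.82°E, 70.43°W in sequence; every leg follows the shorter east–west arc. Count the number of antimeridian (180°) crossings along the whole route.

2

Leg 1: -160.07° → +129.82°, shortest Δλ = -70.11° (west) — crosses 180°.
Leg 2: +129.82° → -70.43°, shortest Δλ = 159.75° (east) — crosses 180°.
Total crossings: 2.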